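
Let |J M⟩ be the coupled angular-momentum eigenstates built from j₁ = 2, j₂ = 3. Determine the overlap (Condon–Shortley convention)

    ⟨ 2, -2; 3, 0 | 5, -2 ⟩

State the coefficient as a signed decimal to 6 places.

+√(1/6) = +0.408248

j₁+j₂−J=0  J+j₁−j₂=4  J−j₁+j₂=6  j₁+j₂+J+1=11
(j₁±m₁, j₂±m₂, J±M) = (0,4,3,3,3,7)
P² = 124416
sum k=0..0:
  [0] +1/864 = 1/864
S = 1/864
C² = P²·S² = 1/6 ; C = +0.408248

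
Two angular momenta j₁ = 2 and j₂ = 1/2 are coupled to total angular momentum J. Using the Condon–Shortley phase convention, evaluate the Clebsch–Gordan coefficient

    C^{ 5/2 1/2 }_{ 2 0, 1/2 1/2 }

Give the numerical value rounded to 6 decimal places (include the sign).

j₁+j₂−J=0  J+j₁−j₂=4  J−j₁+j₂=1  j₁+j₂+J+1=6
(j₁±m₁, j₂±m₂, J±M) = (2,2,1,0,3,2)
P² = 48/5
sum k=0..0:
  [0] +1/4 = 1/4
S = 1/4
C² = P²·S² = 3/5 ; C = +0.774597

+0.774597  (= +√(3/5))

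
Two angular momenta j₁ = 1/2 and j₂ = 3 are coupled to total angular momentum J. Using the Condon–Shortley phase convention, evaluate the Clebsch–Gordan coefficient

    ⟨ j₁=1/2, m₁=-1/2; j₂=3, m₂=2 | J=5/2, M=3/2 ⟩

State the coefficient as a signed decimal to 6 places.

-0.845154

j₁+j₂−J=1  J+j₁−j₂=0  J−j₁+j₂=5  j₁+j₂+J+1=7
(j₁±m₁, j₂±m₂, J±M) = (0,1,5,1,4,1)
P² = 2880/7
sum k=1..1:
  [1] −1/24 = -1/24
S = -1/24
C² = P²·S² = 5/7 ; C = -0.845154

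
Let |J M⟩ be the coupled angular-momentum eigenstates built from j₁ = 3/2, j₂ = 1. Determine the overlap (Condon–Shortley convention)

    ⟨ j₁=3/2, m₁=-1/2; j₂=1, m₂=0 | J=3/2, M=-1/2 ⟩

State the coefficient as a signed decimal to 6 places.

-0.258199  (= −√(1/15))

j₁+j₂−J=1  J+j₁−j₂=2  J−j₁+j₂=1  j₁+j₂+J+1=5
(j₁±m₁, j₂±m₂, J±M) = (1,2,1,1,1,2)
P² = 4/15
sum k=0..1:
  [0] +1/2 = 1/2
  [1] −1/1 = -1
S = -1/2
C² = P²·S² = 1/15 ; C = -0.258199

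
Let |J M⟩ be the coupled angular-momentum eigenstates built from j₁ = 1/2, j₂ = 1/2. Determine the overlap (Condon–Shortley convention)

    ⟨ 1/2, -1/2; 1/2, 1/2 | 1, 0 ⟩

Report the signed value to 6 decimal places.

+√(1/2) = +0.707107

j₁+j₂−J=0  J+j₁−j₂=1  J−j₁+j₂=1  j₁+j₂+J+1=3
(j₁±m₁, j₂±m₂, J±M) = (0,1,1,0,1,1)
P² = 1/2
sum k=0..0:
  [0] +1/1 = 1
S = 1
C² = P²·S² = 1/2 ; C = +0.707107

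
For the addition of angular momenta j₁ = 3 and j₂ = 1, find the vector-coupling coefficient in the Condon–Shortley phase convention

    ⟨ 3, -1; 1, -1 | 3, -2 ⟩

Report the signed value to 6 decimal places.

+0.645497  (= +√(5/12))

√[7·1!5!1!/8! · 2!4!0!2!1!5!] = √(240)
  +(−1)^0/∏(0,1,4,0,1,1)! = 1/24  (running 1/24)
⟨..|..⟩ = √(240)·(1/24) = +0.645497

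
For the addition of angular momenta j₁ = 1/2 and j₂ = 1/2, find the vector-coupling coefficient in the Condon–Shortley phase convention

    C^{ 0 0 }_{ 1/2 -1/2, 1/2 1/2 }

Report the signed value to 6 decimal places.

√[1·1!0!0!/2! · 0!1!1!0!0!0!] = √(1/2)
  +(−1)^1/∏(1,0,0,0,0,0)! = -1  (running -1)
⟨..|..⟩ = √(1/2)·(-1) = -0.707107

−√(1/2) ≈ -0.707107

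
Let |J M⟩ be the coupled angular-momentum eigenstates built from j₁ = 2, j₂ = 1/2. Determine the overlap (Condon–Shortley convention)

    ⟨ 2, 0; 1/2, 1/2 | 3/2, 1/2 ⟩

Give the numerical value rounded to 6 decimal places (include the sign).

-0.632456

√[4·1!3!0!/5! · 2!2!1!0!2!1!] = √(8/5)
  +(−1)^1/∏(1,0,1,0,2,0)! = -1/2  (running -1/2)
⟨..|..⟩ = √(8/5)·(-1/2) = -0.632456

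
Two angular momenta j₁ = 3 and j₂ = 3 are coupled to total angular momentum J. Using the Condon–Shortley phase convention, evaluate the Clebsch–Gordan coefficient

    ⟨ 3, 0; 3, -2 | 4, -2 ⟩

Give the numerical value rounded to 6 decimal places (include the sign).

+√(3/154) = +0.139573

j₁+j₂−J=2  J+j₁−j₂=4  J−j₁+j₂=4  j₁+j₂+J+1=11
(j₁±m₁, j₂±m₂, J±M) = (3,3,1,5,2,6)
P² = 124416/77
sum k=0..1:
  [0] +1/72 = 1/72
  [1] −1/96 = -1/96
S = 1/288
C² = P²·S² = 3/154 ; C = +0.139573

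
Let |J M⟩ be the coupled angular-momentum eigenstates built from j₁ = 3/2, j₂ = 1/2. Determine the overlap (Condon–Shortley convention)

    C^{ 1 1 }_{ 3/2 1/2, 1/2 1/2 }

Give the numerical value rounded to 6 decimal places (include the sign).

triangle: 1!*2!*0!/4! = 2/24
(j±m)!: 2!*1!*1!*0!*2!*0! = 4
prefactor² = (2J+1)*Δ*N² = 1
  k=1: −1/(1!*0!*0!*0!*2!*0!) = -1/2
Σ = -1/2  ⇒  CG² = 1*(-1/2)² = 1/4
CG = −√(1/4) = -0.500000

−√(1/4) ≈ -0.500000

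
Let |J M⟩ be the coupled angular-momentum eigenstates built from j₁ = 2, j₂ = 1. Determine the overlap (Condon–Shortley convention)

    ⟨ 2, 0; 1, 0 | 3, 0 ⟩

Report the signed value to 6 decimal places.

+0.774597  (= +√(3/5))

j₁+j₂−J=0  J+j₁−j₂=4  J−j₁+j₂=2  j₁+j₂+J+1=7
(j₁±m₁, j₂±m₂, J±M) = (2,2,1,1,3,3)
P² = 48/5
sum k=0..0:
  [0] +1/4 = 1/4
S = 1/4
C² = P²·S² = 3/5 ; C = +0.774597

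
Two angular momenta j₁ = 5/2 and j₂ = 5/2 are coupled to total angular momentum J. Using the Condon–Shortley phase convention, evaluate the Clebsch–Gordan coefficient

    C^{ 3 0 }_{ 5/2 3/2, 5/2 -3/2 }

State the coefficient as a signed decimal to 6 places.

√[7·2!3!3!/9! · 4!1!1!4!3!3!] = √(144/5)
  +(−1)^0/∏(0,2,1,1,2,2)! = 1/8  (running 1/8)
  +(−1)^1/∏(1,1,0,0,3,3)! = -1/36  (running 7/72)
⟨..|..⟩ = √(144/5)·(7/72) = +0.521749

+√(49/180) = +0.521749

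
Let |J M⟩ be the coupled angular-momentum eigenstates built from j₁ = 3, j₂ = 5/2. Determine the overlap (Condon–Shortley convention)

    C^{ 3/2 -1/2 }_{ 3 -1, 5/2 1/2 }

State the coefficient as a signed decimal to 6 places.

triangle: 4!×2!×1!/8! = 48/40320
(j±m)!: 2!×4!×3!×2!×1!×2! = 1152
prefactor² = (2J+1)×Δ×N² = 192/35
  k=2: +1/(2!×2!×2!×1!×0!×0!) = 1/8
  k=3: −1/(3!×1!×1!×0!×1!×1!) = -1/6
Σ = -1/24  ⇒  CG² = 192/35×(-1/24)² = 1/105
CG = −√(1/105) = -0.097590

-0.097590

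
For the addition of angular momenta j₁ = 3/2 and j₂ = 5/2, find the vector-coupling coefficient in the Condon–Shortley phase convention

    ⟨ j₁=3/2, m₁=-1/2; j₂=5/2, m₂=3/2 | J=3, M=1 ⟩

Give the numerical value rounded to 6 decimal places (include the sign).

√[7·1!2!4!/8! · 1!2!4!1!4!2!] = √(96/5)
  +(−1)^0/∏(0,1,2,4,0,0)! = 1/48  (running 1/48)
  +(−1)^1/∏(1,0,1,3,1,1)! = -1/6  (running -7/48)
⟨..|..⟩ = √(96/5)·(-7/48) = -0.639010

-0.639010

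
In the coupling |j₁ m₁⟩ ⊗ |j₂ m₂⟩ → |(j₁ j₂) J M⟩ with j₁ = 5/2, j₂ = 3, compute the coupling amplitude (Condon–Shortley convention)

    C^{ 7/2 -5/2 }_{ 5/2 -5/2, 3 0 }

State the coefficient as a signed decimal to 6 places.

+0.617213  (= +√(8/21))

j₁+j₂−J=2  J+j₁−j₂=3  J−j₁+j₂=4  j₁+j₂+J+1=10
(j₁±m₁, j₂±m₂, J±M) = (0,5,3,3,1,6)
P² = 13824/7
sum k=2..2:
  [2] +1/72 = 1/72
S = 1/72
C² = P²·S² = 8/21 ; C = +0.617213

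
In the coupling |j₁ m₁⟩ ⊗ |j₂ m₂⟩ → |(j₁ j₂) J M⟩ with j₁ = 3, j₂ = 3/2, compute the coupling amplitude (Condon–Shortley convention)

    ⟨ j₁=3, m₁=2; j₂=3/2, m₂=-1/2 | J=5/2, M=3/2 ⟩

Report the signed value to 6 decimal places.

j₁+j₂−J=2  J+j₁−j₂=4  J−j₁+j₂=1  j₁+j₂+J+1=8
(j₁±m₁, j₂±m₂, J±M) = (5,1,1,2,4,1)
P² = 288/7
sum k=0..1:
  [0] +1/12 = 1/12
  [1] −1/24 = -1/24
S = 1/24
C² = P²·S² = 1/14 ; C = +0.267261

+√(1/14) ≈ +0.267261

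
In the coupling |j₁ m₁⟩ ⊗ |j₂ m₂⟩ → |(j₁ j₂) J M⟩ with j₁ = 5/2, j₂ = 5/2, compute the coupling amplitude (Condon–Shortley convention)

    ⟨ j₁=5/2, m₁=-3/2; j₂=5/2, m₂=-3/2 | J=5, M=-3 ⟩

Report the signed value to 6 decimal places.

+√(5/9) ≈ +0.745356

j₁+j₂−J=0  J+j₁−j₂=5  J−j₁+j₂=5  j₁+j₂+J+1=11
(j₁±m₁, j₂±m₂, J±M) = (1,4,1,4,2,8)
P² = 184320
sum k=0..0:
  [0] +1/576 = 1/576
S = 1/576
C² = P²·S² = 5/9 ; C = +0.745356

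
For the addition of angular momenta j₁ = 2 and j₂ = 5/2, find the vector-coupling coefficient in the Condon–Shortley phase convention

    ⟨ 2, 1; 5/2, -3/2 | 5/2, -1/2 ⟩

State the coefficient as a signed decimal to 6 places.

√[6·2!2!3!/8! · 3!1!1!4!2!3!] = √(216/35)
  +(−1)^0/∏(0,2,1,1,1,2)! = 1/4  (running 1/4)
  +(−1)^1/∏(1,1,0,0,2,3)! = -1/12  (running 1/6)
⟨..|..⟩ = √(216/35)·(1/6) = +0.414039

+0.414039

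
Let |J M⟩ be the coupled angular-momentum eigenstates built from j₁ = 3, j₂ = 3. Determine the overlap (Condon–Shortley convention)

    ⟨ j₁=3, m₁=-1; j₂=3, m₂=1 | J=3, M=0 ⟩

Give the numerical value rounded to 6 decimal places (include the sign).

j₁+j₂−J=3  J+j₁−j₂=3  J−j₁+j₂=3  j₁+j₂+J+1=10
(j₁±m₁, j₂±m₂, J±M) = (2,4,4,2,3,3)
P² = 864/25
sum k=1..3:
  [1] −1/72 = -1/72
  [2] +1/8 = 1/8
  [3] −1/24 = -1/24
S = 5/72
C² = P²·S² = 1/6 ; C = +0.408248

+0.408248  (= +√(1/6))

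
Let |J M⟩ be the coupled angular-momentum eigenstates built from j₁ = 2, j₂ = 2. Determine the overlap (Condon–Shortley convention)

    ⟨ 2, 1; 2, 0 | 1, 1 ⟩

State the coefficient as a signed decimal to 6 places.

-0.547723  (= −√(3/10))

√[3·3!1!1!/6! · 3!1!2!2!2!0!] = √(6/5)
  +(−1)^1/∏(1,2,0,1,1,0)! = -1/2  (running -1/2)
⟨..|..⟩ = √(6/5)·(-1/2) = -0.547723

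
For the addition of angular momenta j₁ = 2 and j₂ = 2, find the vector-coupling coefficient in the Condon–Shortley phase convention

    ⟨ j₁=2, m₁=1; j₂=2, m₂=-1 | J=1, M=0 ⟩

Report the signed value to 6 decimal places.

triangle: 3!×1!×1!/6! = 6/720
(j±m)!: 3!×1!×1!×3!×1!×1! = 36
prefactor² = (2J+1)×Δ×N² = 9/10
  k=0: +1/(0!×3!×1!×1!×0!×0!) = 1/6
  k=1: −1/(1!×2!×0!×0!×1!×1!) = -1/2
Σ = -1/3  ⇒  CG² = 9/10×(-1/3)² = 1/10
CG = −√(1/10) = -0.316228

−√(1/10) ≈ -0.316228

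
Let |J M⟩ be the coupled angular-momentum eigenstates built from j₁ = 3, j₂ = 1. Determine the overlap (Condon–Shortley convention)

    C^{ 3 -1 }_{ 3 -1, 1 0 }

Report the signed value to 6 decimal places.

-0.288675

j₁+j₂−J=1  J+j₁−j₂=5  J−j₁+j₂=1  j₁+j₂+J+1=8
(j₁±m₁, j₂±m₂, J±M) = (2,4,1,1,2,4)
P² = 48
sum k=0..1:
  [0] +1/24 = 1/24
  [1] −1/12 = -1/12
S = -1/24
C² = P²·S² = 1/12 ; C = -0.288675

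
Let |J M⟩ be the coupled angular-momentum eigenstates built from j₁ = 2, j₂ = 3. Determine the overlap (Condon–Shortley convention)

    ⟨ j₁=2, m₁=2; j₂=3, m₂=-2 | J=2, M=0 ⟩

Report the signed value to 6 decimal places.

triangle: 3!×1!×3!/8! = 36/40320
(j±m)!: 4!×0!×1!×5!×2!×2! = 11520
prefactor² = (2J+1)×Δ×N² = 360/7
  k=0: +1/(0!×3!×0!×1!×1!×2!) = 1/12
Σ = 1/12  ⇒  CG² = 360/7×1/12² = 5/14
CG = +√(5/14) = +0.597614

+0.597614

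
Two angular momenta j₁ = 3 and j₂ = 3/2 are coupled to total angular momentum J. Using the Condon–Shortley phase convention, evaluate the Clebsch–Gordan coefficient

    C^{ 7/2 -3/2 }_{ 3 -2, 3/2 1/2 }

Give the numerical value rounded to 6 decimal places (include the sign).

-0.654654

triangle: 1!*5!*2!/9! = 240/362880
(j±m)!: 1!*5!*2!*1!*2!*5! = 57600
prefactor² = (2J+1)*Δ*N² = 6400/21
  k=0: +1/(0!*1!*5!*2!*0!*0!) = 1/240
  k=1: −1/(1!*0!*4!*1!*1!*1!) = -1/24
Σ = -3/80  ⇒  CG² = 6400/21*(-3/80)² = 3/7
CG = −√(3/7) = -0.654654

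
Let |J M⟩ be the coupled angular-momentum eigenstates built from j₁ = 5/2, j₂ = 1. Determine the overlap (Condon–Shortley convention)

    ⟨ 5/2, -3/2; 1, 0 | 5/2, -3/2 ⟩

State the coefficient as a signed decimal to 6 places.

√[6·1!4!1!/7! · 1!4!1!1!1!4!] = √(576/35)
  +(−1)^0/∏(0,1,4,1,0,0)! = 1/24  (running 1/24)
  +(−1)^1/∏(1,0,3,0,1,1)! = -1/6  (running -1/8)
⟨..|..⟩ = √(576/35)·(-1/8) = -0.507093

−√(9/35) = -0.507093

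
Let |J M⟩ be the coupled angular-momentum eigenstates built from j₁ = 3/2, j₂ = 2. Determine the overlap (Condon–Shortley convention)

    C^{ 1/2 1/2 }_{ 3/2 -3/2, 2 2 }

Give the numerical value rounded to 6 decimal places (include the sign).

triangle: 3!·0!·1!/5! = 6/120
(j±m)!: 0!·3!·4!·0!·1!·0! = 144
prefactor² = (2J+1)·Δ·N² = 72/5
  k=3: −1/(3!·0!·0!·1!·0!·0!) = -1/6
Σ = -1/6  ⇒  CG² = 72/5·(-1/6)² = 2/5
CG = −√(2/5) = -0.632456

−√(2/5) ≈ -0.632456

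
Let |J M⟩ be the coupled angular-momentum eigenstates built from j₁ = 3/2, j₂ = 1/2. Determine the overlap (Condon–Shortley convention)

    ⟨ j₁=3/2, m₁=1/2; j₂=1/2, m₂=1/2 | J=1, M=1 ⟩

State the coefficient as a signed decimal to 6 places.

-0.500000  (= −√(1/4))

triangle: 1!·2!·0!/4! = 2/24
(j±m)!: 2!·1!·1!·0!·2!·0! = 4
prefactor² = (2J+1)·Δ·N² = 1
  k=1: −1/(1!·0!·0!·0!·2!·0!) = -1/2
Σ = -1/2  ⇒  CG² = 1·(-1/2)² = 1/4
CG = −√(1/4) = -0.500000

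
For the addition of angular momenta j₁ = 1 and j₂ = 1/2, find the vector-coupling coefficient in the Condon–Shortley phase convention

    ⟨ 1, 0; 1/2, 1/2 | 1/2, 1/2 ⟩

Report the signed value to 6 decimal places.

-0.577350  (= −√(1/3))

√[2·1!1!0!/3! · 1!1!1!0!1!0!] = √(1/3)
  +(−1)^1/∏(1,0,0,0,1,0)! = -1  (running -1)
⟨..|..⟩ = √(1/3)·(-1) = -0.577350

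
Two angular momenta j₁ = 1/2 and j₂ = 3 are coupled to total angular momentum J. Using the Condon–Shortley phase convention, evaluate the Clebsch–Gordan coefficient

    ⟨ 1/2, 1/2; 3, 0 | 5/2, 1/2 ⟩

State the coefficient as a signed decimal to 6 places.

+0.654654

j₁+j₂−J=1  J+j₁−j₂=0  J−j₁+j₂=5  j₁+j₂+J+1=7
(j₁±m₁, j₂±m₂, J±M) = (1,0,3,3,3,2)
P² = 432/7
sum k=0..0:
  [0] +1/12 = 1/12
S = 1/12
C² = P²·S² = 3/7 ; C = +0.654654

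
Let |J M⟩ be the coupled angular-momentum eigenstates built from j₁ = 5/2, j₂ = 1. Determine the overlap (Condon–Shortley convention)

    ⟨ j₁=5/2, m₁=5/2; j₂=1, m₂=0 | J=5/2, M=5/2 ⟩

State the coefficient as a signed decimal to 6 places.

√[6·1!4!1!/7! · 5!0!1!1!5!0!] = √(2880/7)
  +(−1)^0/∏(0,1,0,1,4,0)! = 1/24  (running 1/24)
⟨..|..⟩ = √(2880/7)·(1/24) = +0.845154

+√(5/7) = +0.845154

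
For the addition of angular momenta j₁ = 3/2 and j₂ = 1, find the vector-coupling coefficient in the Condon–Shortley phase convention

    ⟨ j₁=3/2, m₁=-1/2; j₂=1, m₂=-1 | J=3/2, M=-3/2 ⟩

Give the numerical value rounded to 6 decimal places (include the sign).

+0.632456  (= +√(2/5))

triangle: 1!×2!×1!/5! = 2/120
(j±m)!: 1!×2!×0!×2!×0!×3! = 24
prefactor² = (2J+1)×Δ×N² = 8/5
  k=0: +1/(0!×1!×2!×0!×0!×1!) = 1/2
Σ = 1/2  ⇒  CG² = 8/5×1/2² = 2/5
CG = +√(2/5) = +0.632456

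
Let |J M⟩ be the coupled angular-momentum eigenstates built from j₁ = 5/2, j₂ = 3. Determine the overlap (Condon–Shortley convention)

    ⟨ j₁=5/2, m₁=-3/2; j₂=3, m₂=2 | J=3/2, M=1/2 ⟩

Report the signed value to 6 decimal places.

√[4·4!1!2!/8! · 1!4!5!1!2!1!] = √(192/7)
  +(−1)^3/∏(3,1,1,2,0,0)! = -1/12  (running -1/12)
  +(−1)^4/∏(4,0,0,1,1,1)! = 1/24  (running -1/24)
⟨..|..⟩ = √(192/7)·(-1/24) = -0.218218

-0.218218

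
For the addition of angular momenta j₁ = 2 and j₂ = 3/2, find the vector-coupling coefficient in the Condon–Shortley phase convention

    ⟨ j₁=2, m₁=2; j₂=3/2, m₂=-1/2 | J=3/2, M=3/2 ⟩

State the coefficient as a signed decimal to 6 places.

+√(2/5) = +0.632456

triangle: 2!*2!*1!/6! = 4/720
(j±m)!: 4!*0!*1!*2!*3!*0! = 288
prefactor² = (2J+1)*Δ*N² = 32/5
  k=0: +1/(0!*2!*0!*1!*2!*0!) = 1/4
Σ = 1/4  ⇒  CG² = 32/5*1/4² = 2/5
CG = +√(2/5) = +0.632456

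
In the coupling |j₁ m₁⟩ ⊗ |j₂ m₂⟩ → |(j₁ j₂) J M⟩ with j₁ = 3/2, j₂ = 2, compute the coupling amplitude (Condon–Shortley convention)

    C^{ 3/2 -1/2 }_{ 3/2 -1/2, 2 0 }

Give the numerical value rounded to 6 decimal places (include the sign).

triangle: 2!×1!×2!/6! = 4/720
(j±m)!: 1!×2!×2!×2!×1!×2! = 16
prefactor² = (2J+1)×Δ×N² = 16/45
  k=1: −1/(1!×1!×1!×1!×0!×1!) = -1
  k=2: +1/(2!×0!×0!×0!×1!×2!) = 1/4
Σ = -3/4  ⇒  CG² = 16/45×(-3/4)² = 1/5
CG = −√(1/5) = -0.447214

-0.447214  (= −√(1/5))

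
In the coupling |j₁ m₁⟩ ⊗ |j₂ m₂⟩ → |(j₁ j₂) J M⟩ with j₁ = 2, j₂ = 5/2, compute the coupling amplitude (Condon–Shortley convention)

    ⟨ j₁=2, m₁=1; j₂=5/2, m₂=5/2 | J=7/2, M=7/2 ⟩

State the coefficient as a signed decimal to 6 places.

j₁+j₂−J=1  J+j₁−j₂=3  J−j₁+j₂=4  j₁+j₂+J+1=9
(j₁±m₁, j₂±m₂, J±M) = (3,1,5,0,7,0)
P² = 11520
sum k=1..1:
  [1] −1/144 = -1/144
S = -1/144
C² = P²·S² = 5/9 ; C = -0.745356

-0.745356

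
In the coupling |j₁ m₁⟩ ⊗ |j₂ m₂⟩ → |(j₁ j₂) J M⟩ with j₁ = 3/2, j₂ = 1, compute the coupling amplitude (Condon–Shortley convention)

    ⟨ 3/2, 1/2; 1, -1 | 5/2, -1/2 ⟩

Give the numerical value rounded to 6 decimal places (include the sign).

j₁+j₂−J=0  J+j₁−j₂=3  J−j₁+j₂=2  j₁+j₂+J+1=6
(j₁±m₁, j₂±m₂, J±M) = (2,1,0,2,2,3)
P² = 24/5
sum k=0..0:
  [0] +1/4 = 1/4
S = 1/4
C² = P²·S² = 3/10 ; C = +0.547723

+√(3/10) = +0.547723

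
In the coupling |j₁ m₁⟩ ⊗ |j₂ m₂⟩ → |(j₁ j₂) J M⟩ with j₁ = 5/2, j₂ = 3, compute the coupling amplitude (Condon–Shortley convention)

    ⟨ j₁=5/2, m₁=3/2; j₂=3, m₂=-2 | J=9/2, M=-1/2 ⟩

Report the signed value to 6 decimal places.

j₁+j₂−J=1  J+j₁−j₂=4  J−j₁+j₂=5  j₁+j₂+J+1=11
(j₁±m₁, j₂±m₂, J±M) = (4,1,1,5,4,5)
P² = 460800/77
sum k=0..1:
  [0] +1/144 = 1/144
  [1] −1/2880 = -1/2880
S = 19/2880
C² = P²·S² = 361/1386 ; C = +0.510355

+√(361/1386) = +0.510355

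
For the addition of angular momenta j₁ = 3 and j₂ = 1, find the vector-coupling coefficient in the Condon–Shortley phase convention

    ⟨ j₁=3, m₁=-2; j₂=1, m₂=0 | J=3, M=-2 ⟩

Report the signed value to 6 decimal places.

-0.577350  (= −√(1/3))

j₁+j₂−J=1  J+j₁−j₂=5  J−j₁+j₂=1  j₁+j₂+J+1=8
(j₁±m₁, j₂±m₂, J±M) = (1,5,1,1,1,5)
P² = 300
sum k=0..1:
  [0] +1/120 = 1/120
  [1] −1/24 = -1/24
S = -1/30
C² = P²·S² = 1/3 ; C = -0.577350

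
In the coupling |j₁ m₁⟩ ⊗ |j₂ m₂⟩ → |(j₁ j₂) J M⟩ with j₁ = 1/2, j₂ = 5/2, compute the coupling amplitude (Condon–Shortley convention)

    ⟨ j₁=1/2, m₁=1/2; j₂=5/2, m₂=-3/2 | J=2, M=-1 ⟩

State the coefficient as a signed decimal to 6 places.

√[5·1!0!4!/6! · 1!0!1!4!1!3!] = √(24)
  +(−1)^0/∏(0,1,0,1,0,3)! = 1/6  (running 1/6)
⟨..|..⟩ = √(24)·(1/6) = +0.816497

+0.816497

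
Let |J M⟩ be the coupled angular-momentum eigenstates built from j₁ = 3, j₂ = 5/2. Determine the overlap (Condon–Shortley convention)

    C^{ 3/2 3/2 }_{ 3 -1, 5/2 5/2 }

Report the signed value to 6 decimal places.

+0.267261

triangle: 4!*2!*1!/8! = 48/40320
(j±m)!: 2!*4!*5!*0!*3!*0! = 34560
prefactor² = (2J+1)*Δ*N² = 1152/7
  k=4: +1/(4!*0!*0!*1!*2!*0!) = 1/48
Σ = 1/48  ⇒  CG² = 1152/7*1/48² = 1/14
CG = +√(1/14) = +0.267261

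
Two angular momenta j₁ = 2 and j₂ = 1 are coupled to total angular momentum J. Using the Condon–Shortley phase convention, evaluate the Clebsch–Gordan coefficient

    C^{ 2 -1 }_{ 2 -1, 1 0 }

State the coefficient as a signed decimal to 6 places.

j₁+j₂−J=1  J+j₁−j₂=3  J−j₁+j₂=1  j₁+j₂+J+1=6
(j₁±m₁, j₂±m₂, J±M) = (1,3,1,1,1,3)
P² = 3/2
sum k=0..1:
  [0] +1/6 = 1/6
  [1] −1/2 = -1/2
S = -1/3
C² = P²·S² = 1/6 ; C = -0.408248

-0.408248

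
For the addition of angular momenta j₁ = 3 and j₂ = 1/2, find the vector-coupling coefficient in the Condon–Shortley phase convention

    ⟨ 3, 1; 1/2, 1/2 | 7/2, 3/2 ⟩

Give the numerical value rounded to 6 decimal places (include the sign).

+0.845154

√[8·0!6!1!/8! · 4!2!1!0!5!2!] = √(11520/7)
  +(−1)^0/∏(0,0,2,1,4,0)! = 1/48  (running 1/48)
⟨..|..⟩ = √(11520/7)·(1/48) = +0.845154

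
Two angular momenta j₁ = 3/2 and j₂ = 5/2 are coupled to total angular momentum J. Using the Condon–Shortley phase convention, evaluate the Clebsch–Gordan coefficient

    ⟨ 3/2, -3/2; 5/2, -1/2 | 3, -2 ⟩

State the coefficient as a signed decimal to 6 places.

triangle: 1!·2!·4!/8! = 48/40320
(j±m)!: 0!·3!·2!·3!·1!·5! = 8640
prefactor² = (2J+1)·Δ·N² = 72
  k=1: −1/(1!·0!·2!·1!·0!·3!) = -1/12
Σ = -1/12  ⇒  CG² = 72·(-1/12)² = 1/2
CG = −√(1/2) = -0.707107

-0.707107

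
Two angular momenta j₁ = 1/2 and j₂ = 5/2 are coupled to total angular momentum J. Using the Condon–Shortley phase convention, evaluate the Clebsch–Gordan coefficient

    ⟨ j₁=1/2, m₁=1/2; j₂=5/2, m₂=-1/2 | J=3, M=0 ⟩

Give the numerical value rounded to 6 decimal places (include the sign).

+√(1/2) = +0.707107

j₁+j₂−J=0  J+j₁−j₂=1  J−j₁+j₂=5  j₁+j₂+J+1=7
(j₁±m₁, j₂±m₂, J±M) = (1,0,2,3,3,3)
P² = 72
sum k=0..0:
  [0] +1/12 = 1/12
S = 1/12
C² = P²·S² = 1/2 ; C = +0.707107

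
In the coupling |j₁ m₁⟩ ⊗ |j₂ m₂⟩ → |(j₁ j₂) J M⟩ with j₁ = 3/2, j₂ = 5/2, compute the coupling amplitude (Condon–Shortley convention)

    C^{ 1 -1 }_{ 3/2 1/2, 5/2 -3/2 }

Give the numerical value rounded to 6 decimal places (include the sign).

√[3·3!0!2!/6! · 2!1!1!4!0!2!] = √(24/5)
  +(−1)^1/∏(1,2,0,0,0,2)! = -1/4  (running -1/4)
⟨..|..⟩ = √(24/5)·(-1/4) = -0.547723

-0.547723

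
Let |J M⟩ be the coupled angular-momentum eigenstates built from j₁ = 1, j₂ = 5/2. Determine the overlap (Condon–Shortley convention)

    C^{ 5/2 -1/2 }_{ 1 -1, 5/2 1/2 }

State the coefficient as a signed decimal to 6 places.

√[6·1!1!4!/7! · 0!2!3!2!2!3!] = √(288/35)
  +(−1)^1/∏(1,0,1,2,0,2)! = -1/4  (running -1/4)
⟨..|..⟩ = √(288/35)·(-1/4) = -0.717137

-0.717137  (= −√(18/35))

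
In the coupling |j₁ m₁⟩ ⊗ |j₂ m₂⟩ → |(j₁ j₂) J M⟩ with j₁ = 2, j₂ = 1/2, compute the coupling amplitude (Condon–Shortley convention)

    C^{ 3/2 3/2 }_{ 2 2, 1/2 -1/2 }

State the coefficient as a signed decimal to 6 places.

+√(4/5) = +0.894427

√[4·1!3!0!/5! · 4!0!0!1!3!0!] = √(144/5)
  +(−1)^0/∏(0,1,0,0,3,0)! = 1/6  (running 1/6)
⟨..|..⟩ = √(144/5)·(1/6) = +0.894427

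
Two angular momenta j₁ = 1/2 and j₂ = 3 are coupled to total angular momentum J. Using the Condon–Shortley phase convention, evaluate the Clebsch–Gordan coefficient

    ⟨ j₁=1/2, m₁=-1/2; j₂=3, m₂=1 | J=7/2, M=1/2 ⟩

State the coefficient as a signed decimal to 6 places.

triangle: 0!×1!×6!/8! = 720/40320
(j±m)!: 0!×1!×4!×2!×4!×3! = 6912
prefactor² = (2J+1)×Δ×N² = 6912/7
  k=0: +1/(0!×0!×1!×4!×0!×2!) = 1/48
Σ = 1/48  ⇒  CG² = 6912/7×1/48² = 3/7
CG = +√(3/7) = +0.654654

+0.654654  (= +√(3/7))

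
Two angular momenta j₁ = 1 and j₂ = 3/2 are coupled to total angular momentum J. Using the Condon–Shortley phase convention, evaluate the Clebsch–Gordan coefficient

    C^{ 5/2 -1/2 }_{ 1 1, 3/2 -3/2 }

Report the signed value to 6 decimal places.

triangle: 0!·2!·3!/6! = 12/720
(j±m)!: 2!·0!·0!·3!·2!·3! = 144
prefactor² = (2J+1)·Δ·N² = 72/5
  k=0: +1/(0!·0!·0!·0!·2!·3!) = 1/12
Σ = 1/12  ⇒  CG² = 72/5·1/12² = 1/10
CG = +√(1/10) = +0.316228

+0.316228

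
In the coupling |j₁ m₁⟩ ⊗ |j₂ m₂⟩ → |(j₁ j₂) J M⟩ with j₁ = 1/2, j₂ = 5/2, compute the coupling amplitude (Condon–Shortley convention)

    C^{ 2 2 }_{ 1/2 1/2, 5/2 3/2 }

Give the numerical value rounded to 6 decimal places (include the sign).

+0.408248

√[5·1!0!4!/6! · 1!0!4!1!4!0!] = √(96)
  +(−1)^0/∏(0,1,0,4,0,0)! = 1/24  (running 1/24)
⟨..|..⟩ = √(96)·(1/24) = +0.408248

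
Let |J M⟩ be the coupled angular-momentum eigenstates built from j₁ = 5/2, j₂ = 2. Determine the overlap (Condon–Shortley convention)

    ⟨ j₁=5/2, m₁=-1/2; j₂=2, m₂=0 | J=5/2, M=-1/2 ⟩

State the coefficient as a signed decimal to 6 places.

triangle: 2!·3!·2!/8! = 24/40320
(j±m)!: 2!·3!·2!·2!·2!·3! = 576
prefactor² = (2J+1)·Δ·N² = 72/35
  k=0: +1/(0!·2!·3!·2!·0!·0!) = 1/24
  k=1: −1/(1!·1!·2!·1!·1!·1!) = -1/2
  k=2: +1/(2!·0!·1!·0!·2!·2!) = 1/8
Σ = -1/3  ⇒  CG² = 72/35·(-1/3)² = 8/35
CG = −√(8/35) = -0.478091

−√(8/35) = -0.478091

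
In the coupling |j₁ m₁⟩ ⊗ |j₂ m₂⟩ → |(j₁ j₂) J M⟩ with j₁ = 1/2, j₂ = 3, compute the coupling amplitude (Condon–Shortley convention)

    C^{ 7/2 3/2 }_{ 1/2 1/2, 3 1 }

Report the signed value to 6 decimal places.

√[8·0!1!6!/8! · 1!0!4!2!5!2!] = √(11520/7)
  +(−1)^0/∏(0,0,0,4,1,2)! = 1/48  (running 1/48)
⟨..|..⟩ = √(11520/7)·(1/48) = +0.845154

+0.845154  (= +√(5/7))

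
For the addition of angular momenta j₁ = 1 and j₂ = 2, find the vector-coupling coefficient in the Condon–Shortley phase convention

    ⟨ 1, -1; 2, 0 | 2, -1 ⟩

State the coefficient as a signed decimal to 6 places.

triangle: 1!*1!*3!/6! = 6/720
(j±m)!: 0!*2!*2!*2!*1!*3! = 48
prefactor² = (2J+1)*Δ*N² = 2
  k=1: −1/(1!*0!*1!*1!*0!*2!) = -1/2
Σ = -1/2  ⇒  CG² = 2*(-1/2)² = 1/2
CG = −√(1/2) = -0.707107

−√(1/2) ≈ -0.707107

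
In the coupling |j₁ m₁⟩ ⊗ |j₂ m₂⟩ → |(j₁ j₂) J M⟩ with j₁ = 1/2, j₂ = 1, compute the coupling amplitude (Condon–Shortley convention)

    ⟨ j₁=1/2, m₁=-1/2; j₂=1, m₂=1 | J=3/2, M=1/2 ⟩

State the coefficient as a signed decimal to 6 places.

+0.577350  (= +√(1/3))

triangle: 0!*1!*2!/4! = 2/24
(j±m)!: 0!*1!*2!*0!*2!*1! = 4
prefactor² = (2J+1)*Δ*N² = 4/3
  k=0: +1/(0!*0!*1!*2!*0!*0!) = 1/2
Σ = 1/2  ⇒  CG² = 4/3*1/2² = 1/3
CG = +√(1/3) = +0.577350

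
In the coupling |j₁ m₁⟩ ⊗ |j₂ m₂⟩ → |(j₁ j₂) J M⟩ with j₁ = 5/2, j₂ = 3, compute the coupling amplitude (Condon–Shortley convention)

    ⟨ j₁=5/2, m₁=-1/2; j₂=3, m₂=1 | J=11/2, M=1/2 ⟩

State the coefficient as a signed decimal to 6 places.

√[12·0!5!6!/12! · 2!3!4!2!6!5!] = √(8294400/77)
  +(−1)^0/∏(0,0,3,4,2,2)! = 1/576  (running 1/576)
⟨..|..⟩ = √(8294400/77)·(1/576) = +0.569803

+√(25/77) = +0.569803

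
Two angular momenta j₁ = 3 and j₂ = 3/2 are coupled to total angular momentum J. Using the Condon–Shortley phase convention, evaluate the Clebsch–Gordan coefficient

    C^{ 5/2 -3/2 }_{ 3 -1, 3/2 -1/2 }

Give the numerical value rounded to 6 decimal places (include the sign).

√[6·2!4!1!/8! · 2!4!1!2!1!4!] = √(576/35)
  +(−1)^0/∏(0,2,4,1,0,0)! = 1/48  (running 1/48)
  +(−1)^1/∏(1,1,3,0,1,1)! = -1/6  (running -7/48)
⟨..|..⟩ = √(576/35)·(-7/48) = -0.591608

-0.591608  (= −√(7/20))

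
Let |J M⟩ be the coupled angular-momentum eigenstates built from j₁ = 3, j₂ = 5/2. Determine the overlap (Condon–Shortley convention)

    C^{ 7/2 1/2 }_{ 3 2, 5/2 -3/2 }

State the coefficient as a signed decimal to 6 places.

+√(20/63) = +0.563436

j₁+j₂−J=2  J+j₁−j₂=4  J−j₁+j₂=3  j₁+j₂+J+1=10
(j₁±m₁, j₂±m₂, J±M) = (5,1,1,4,4,3)
P² = 9216/35
sum k=0..1:
  [0] +1/24 = 1/24
  [1] −1/144 = -1/144
S = 5/144
C² = P²·S² = 20/63 ; C = +0.563436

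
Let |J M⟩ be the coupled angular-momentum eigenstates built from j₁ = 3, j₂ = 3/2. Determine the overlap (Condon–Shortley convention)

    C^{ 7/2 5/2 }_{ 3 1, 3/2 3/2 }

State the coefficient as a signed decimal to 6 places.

-0.690066  (= −√(10/21))

triangle: 1!*5!*2!/9! = 240/362880
(j±m)!: 4!*2!*3!*0!*6!*1! = 207360
prefactor² = (2J+1)*Δ*N² = 7680/7
  k=1: −1/(1!*0!*1!*2!*4!*0!) = -1/48
Σ = -1/48  ⇒  CG² = 7680/7*(-1/48)² = 10/21
CG = −√(10/21) = -0.690066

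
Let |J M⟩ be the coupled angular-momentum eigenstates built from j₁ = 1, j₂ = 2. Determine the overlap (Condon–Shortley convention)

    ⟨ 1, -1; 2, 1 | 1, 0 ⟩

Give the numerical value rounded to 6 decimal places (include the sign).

triangle: 2!*0!*2!/5! = 4/120
(j±m)!: 0!*2!*3!*1!*1!*1! = 12
prefactor² = (2J+1)*Δ*N² = 6/5
  k=2: +1/(2!*0!*0!*1!*0!*1!) = 1/2
Σ = 1/2  ⇒  CG² = 6/5*1/2² = 3/10
CG = +√(3/10) = +0.547723

+0.547723  (= +√(3/10))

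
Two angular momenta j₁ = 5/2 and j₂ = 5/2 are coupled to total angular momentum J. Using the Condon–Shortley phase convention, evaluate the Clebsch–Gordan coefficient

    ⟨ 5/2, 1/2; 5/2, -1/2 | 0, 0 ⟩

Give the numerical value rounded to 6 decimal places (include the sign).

+√(1/6) ≈ +0.408248

√[1·5!0!0!/6! · 3!2!2!3!0!0!] = √(24)
  +(−1)^2/∏(2,3,0,0,0,0)! = 1/12  (running 1/12)
⟨..|..⟩ = √(24)·(1/12) = +0.408248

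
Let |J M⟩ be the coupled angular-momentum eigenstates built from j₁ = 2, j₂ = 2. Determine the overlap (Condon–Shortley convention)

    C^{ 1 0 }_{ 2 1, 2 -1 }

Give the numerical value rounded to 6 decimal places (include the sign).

−√(1/10) = -0.316228

j₁+j₂−J=3  J+j₁−j₂=1  J−j₁+j₂=1  j₁+j₂+J+1=6
(j₁±m₁, j₂±m₂, J±M) = (3,1,1,3,1,1)
P² = 9/10
sum k=0..1:
  [0] +1/6 = 1/6
  [1] −1/2 = -1/2
S = -1/3
C² = P²·S² = 1/10 ; C = -0.316228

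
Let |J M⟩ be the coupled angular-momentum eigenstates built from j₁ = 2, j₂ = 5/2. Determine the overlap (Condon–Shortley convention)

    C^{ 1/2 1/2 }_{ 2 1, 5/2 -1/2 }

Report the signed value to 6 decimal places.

√[2·4!0!1!/6! · 3!1!2!3!1!0!] = √(24/5)
  +(−1)^1/∏(1,3,0,1,0,0)! = -1/6  (running -1/6)
⟨..|..⟩ = √(24/5)·(-1/6) = -0.365148

−√(2/15) ≈ -0.365148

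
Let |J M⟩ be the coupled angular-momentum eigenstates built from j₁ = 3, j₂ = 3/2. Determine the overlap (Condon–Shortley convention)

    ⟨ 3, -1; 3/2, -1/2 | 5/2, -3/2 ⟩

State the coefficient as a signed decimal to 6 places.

j₁+j₂−J=2  J+j₁−j₂=4  J−j₁+j₂=1  j₁+j₂+J+1=8
(j₁±m₁, j₂±m₂, J±M) = (2,4,1,2,1,4)
P² = 576/35
sum k=0..1:
  [0] +1/48 = 1/48
  [1] −1/6 = -1/6
S = -7/48
C² = P²·S² = 7/20 ; C = -0.591608

-0.591608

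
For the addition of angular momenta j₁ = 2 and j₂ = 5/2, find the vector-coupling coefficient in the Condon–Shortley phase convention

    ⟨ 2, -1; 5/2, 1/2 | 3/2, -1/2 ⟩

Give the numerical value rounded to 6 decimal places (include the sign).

+0.487950

j₁+j₂−J=3  J+j₁−j₂=1  J−j₁+j₂=2  j₁+j₂+J+1=7
(j₁±m₁, j₂±m₂, J±M) = (1,3,3,2,1,2)
P² = 48/35
sum k=2..3:
  [2] +1/2 = 1/2
  [3] −1/12 = -1/12
S = 5/12
C² = P²·S² = 5/21 ; C = +0.487950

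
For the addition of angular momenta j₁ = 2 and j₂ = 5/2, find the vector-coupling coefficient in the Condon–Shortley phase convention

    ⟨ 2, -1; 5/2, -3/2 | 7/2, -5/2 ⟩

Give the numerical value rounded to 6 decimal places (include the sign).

j₁+j₂−J=1  J+j₁−j₂=3  J−j₁+j₂=4  j₁+j₂+J+1=9
(j₁±m₁, j₂±m₂, J±M) = (1,3,1,4,1,6)
P² = 2304/7
sum k=0..1:
  [0] +1/36 = 1/36
  [1] −1/48 = -1/48
S = 1/144
C² = P²·S² = 1/63 ; C = +0.125988

+√(1/63) = +0.125988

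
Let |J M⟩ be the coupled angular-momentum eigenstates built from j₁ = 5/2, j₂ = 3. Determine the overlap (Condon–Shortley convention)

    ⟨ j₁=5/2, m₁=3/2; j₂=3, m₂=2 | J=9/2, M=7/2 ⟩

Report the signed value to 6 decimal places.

triangle: 1!×4!×5!/11! = 2880/39916800
(j±m)!: 4!×1!×5!×1!×8!×1! = 116121600
prefactor² = (2J+1)×Δ×N² = 921600/11
  k=0: +1/(0!×1!×1!×5!×3!×0!) = 1/720
  k=1: −1/(1!×0!×0!×4!×4!×1!) = -1/576
Σ = -1/2880  ⇒  CG² = 921600/11×(-1/2880)² = 1/99
CG = −√(1/99) = -0.100504

−√(1/99) ≈ -0.100504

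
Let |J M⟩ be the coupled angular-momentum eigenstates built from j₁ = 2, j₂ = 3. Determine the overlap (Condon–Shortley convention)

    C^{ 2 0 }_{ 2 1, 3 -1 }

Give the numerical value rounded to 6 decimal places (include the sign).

-0.377964  (= −√(1/7))

triangle: 3!*1!*3!/8! = 36/40320
(j±m)!: 3!*1!*2!*4!*2!*2! = 1152
prefactor² = (2J+1)*Δ*N² = 36/7
  k=0: +1/(0!*3!*1!*2!*0!*1!) = 1/12
  k=1: −1/(1!*2!*0!*1!*1!*2!) = -1/4
Σ = -1/6  ⇒  CG² = 36/7*(-1/6)² = 1/7
CG = −√(1/7) = -0.377964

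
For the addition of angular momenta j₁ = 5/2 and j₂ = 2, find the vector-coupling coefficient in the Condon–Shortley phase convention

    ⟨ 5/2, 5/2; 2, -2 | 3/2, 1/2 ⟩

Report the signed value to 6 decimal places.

+0.617213

triangle: 3!×2!×1!/7! = 12/5040
(j±m)!: 5!×0!×0!×4!×2!×1! = 5760
prefactor² = (2J+1)×Δ×N² = 384/7
  k=0: +1/(0!×3!×0!×0!×2!×1!) = 1/12
Σ = 1/12  ⇒  CG² = 384/7×1/12² = 8/21
CG = +√(8/21) = +0.617213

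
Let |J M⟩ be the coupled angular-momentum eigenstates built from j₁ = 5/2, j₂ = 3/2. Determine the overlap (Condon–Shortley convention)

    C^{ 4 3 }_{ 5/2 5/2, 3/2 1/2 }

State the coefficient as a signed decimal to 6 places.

+0.612372  (= +√(3/8))

j₁+j₂−J=0  J+j₁−j₂=5  J−j₁+j₂=3  j₁+j₂+J+1=9
(j₁±m₁, j₂±m₂, J±M) = (5,0,2,1,7,1)
P² = 21600
sum k=0..0:
  [0] +1/240 = 1/240
S = 1/240
C² = P²·S² = 3/8 ; C = +0.612372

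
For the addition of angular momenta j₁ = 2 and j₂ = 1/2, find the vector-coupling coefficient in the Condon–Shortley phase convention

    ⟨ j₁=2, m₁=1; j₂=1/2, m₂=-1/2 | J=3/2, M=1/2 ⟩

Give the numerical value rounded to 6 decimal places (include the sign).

√[4·1!3!0!/5! · 3!1!0!1!2!1!] = √(12/5)
  +(−1)^0/∏(0,1,1,0,2,0)! = 1/2  (running 1/2)
⟨..|..⟩ = √(12/5)·(1/2) = +0.774597

+0.774597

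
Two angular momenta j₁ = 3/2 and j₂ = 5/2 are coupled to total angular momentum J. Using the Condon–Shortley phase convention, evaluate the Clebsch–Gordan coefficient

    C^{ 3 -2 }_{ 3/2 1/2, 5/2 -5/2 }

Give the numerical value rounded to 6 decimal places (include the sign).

+0.645497

j₁+j₂−J=1  J+j₁−j₂=2  J−j₁+j₂=4  j₁+j₂+J+1=8
(j₁±m₁, j₂±m₂, J±M) = (2,1,0,5,1,5)
P² = 240
sum k=0..0:
  [0] +1/24 = 1/24
S = 1/24
C² = P²·S² = 5/12 ; C = +0.645497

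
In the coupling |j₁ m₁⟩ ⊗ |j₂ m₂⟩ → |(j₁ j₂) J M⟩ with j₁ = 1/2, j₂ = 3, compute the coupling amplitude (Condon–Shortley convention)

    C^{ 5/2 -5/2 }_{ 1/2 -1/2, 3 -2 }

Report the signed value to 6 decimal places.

−√(1/7) ≈ -0.377964

√[6·1!0!5!/7! · 0!1!1!5!0!5!] = √(14400/7)
  +(−1)^1/∏(1,0,0,0,0,5)! = -1/120  (running -1/120)
⟨..|..⟩ = √(14400/7)·(-1/120) = -0.377964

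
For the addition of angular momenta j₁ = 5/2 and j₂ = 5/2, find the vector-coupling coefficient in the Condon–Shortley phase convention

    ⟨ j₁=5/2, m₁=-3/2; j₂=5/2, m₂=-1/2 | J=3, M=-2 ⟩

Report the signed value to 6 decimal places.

triangle: 2!*3!*3!/9! = 72/362880
(j±m)!: 1!*4!*2!*3!*1!*5! = 34560
prefactor² = (2J+1)*Δ*N² = 48
  k=1: −1/(1!*1!*3!*1!*0!*2!) = -1/12
  k=2: +1/(2!*0!*2!*0!*1!*3!) = 1/24
Σ = -1/24  ⇒  CG² = 48*(-1/24)² = 1/12
CG = −√(1/12) = -0.288675

−√(1/12) ≈ -0.288675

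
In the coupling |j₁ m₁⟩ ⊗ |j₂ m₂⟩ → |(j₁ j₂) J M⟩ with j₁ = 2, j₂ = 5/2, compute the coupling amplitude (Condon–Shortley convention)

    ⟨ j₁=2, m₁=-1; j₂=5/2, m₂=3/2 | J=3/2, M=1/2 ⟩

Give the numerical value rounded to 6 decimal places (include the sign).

+0.138013  (= +√(2/105))

triangle: 3!·1!·2!/7! = 12/5040
(j±m)!: 1!·3!·4!·1!·2!·1! = 288
prefactor² = (2J+1)·Δ·N² = 96/35
  k=2: +1/(2!·1!·1!·2!·0!·0!) = 1/4
  k=3: −1/(3!·0!·0!·1!·1!·1!) = -1/6
Σ = 1/12  ⇒  CG² = 96/35·1/12² = 2/105
CG = +√(2/105) = +0.138013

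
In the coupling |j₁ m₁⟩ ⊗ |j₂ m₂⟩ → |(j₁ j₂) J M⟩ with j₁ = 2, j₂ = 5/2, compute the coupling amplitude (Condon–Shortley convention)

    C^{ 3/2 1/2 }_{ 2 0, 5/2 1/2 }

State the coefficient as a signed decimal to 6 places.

+0.239046

triangle: 3!*1!*2!/7! = 12/5040
(j±m)!: 2!*2!*3!*2!*2!*1! = 96
prefactor² = (2J+1)*Δ*N² = 32/35
  k=1: −1/(1!*2!*1!*2!*0!*0!) = -1/4
  k=2: +1/(2!*1!*0!*1!*1!*1!) = 1/2
Σ = 1/4  ⇒  CG² = 32/35*1/4² = 2/35
CG = +√(2/35) = +0.239046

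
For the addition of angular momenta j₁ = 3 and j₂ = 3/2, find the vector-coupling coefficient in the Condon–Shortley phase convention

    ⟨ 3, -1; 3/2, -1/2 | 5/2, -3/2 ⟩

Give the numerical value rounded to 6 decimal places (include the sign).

j₁+j₂−J=2  J+j₁−j₂=4  J−j₁+j₂=1  j₁+j₂+J+1=8
(j₁±m₁, j₂±m₂, J±M) = (2,4,1,2,1,4)
P² = 576/35
sum k=0..1:
  [0] +1/48 = 1/48
  [1] −1/6 = -1/6
S = -7/48
C² = P²·S² = 7/20 ; C = -0.591608

-0.591608  (= −√(7/20))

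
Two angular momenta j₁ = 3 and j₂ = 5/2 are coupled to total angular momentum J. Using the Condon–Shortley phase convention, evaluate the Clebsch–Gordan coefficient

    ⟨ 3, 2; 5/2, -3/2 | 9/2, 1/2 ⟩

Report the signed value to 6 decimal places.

j₁+j₂−J=1  J+j₁−j₂=5  J−j₁+j₂=4  j₁+j₂+J+1=11
(j₁±m₁, j₂±m₂, J±M) = (5,1,1,4,5,4)
P² = 460800/77
sum k=0..1:
  [0] +1/144 = 1/144
  [1] −1/2880 = -1/2880
S = 19/2880
C² = P²·S² = 361/1386 ; C = +0.510355

+√(361/1386) ≈ +0.510355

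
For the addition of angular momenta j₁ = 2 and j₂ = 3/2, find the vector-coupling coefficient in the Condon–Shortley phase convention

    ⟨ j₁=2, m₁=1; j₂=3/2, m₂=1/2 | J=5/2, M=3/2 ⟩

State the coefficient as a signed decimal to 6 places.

√[6·1!3!2!/7! · 3!1!2!1!4!1!] = √(144/35)
  +(−1)^0/∏(0,1,1,2,2,0)! = 1/4  (running 1/4)
  +(−1)^1/∏(1,0,0,1,3,1)! = -1/6  (running 1/12)
⟨..|..⟩ = √(144/35)·(1/12) = +0.169031

+0.169031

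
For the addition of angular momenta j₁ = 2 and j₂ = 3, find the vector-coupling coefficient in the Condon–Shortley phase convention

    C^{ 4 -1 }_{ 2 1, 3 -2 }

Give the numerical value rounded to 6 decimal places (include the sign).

+√(7/20) ≈ +0.591608

j₁+j₂−J=1  J+j₁−j₂=3  J−j₁+j₂=5  j₁+j₂+J+1=10
(j₁±m₁, j₂±m₂, J±M) = (3,1,1,5,3,5)
P² = 6480/7
sum k=0..1:
  [0] +1/48 = 1/48
  [1] −1/720 = -1/720
S = 7/360
C² = P²·S² = 7/20 ; C = +0.591608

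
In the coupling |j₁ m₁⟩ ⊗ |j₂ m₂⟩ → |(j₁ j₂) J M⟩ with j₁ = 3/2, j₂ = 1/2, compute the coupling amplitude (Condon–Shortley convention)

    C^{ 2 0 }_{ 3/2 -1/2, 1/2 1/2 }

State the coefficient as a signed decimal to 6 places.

triangle: 0!×3!×1!/5! = 6/120
(j±m)!: 1!×2!×1!×0!×2!×2! = 8
prefactor² = (2J+1)×Δ×N² = 2
  k=0: +1/(0!×0!×2!×1!×1!×0!) = 1/2
Σ = 1/2  ⇒  CG² = 2×1/2² = 1/2
CG = +√(1/2) = +0.707107

+√(1/2) ≈ +0.707107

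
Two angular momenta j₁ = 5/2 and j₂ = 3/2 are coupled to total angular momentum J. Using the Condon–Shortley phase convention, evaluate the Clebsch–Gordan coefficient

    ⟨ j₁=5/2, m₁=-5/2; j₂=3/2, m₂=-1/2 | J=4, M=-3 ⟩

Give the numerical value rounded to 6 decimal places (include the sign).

+√(3/8) = +0.612372

triangle: 0!×5!×3!/9! = 720/362880
(j±m)!: 0!×5!×1!×2!×1!×7! = 1209600
prefactor² = (2J+1)×Δ×N² = 21600
  k=0: +1/(0!×0!×5!×1!×0!×2!) = 1/240
Σ = 1/240  ⇒  CG² = 21600×1/240² = 3/8
CG = +√(3/8) = +0.612372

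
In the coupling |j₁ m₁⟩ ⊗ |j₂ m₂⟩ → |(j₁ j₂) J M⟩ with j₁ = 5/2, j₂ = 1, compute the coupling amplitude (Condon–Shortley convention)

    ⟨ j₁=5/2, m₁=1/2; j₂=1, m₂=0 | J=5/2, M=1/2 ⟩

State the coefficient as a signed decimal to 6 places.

+√(1/35) = +0.169031

√[6·1!4!1!/7! · 3!2!1!1!3!2!] = √(144/35)
  +(−1)^0/∏(0,1,2,1,2,0)! = 1/4  (running 1/4)
  +(−1)^1/∏(1,0,1,0,3,1)! = -1/6  (running 1/12)
⟨..|..⟩ = √(144/35)·(1/12) = +0.169031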